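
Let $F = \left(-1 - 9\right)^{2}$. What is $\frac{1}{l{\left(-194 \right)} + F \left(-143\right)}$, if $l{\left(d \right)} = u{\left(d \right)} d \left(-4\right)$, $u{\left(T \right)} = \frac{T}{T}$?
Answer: $- \frac{1}{13524} \approx -7.3943 \cdot 10^{-5}$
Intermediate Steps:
$F = 100$ ($F = \left(-10\right)^{2} = 100$)
$u{\left(T \right)} = 1$
$l{\left(d \right)} = - 4 d$ ($l{\left(d \right)} = 1 d \left(-4\right) = d \left(-4\right) = - 4 d$)
$\frac{1}{l{\left(-194 \right)} + F \left(-143\right)} = \frac{1}{\left(-4\right) \left(-194\right) + 100 \left(-143\right)} = \frac{1}{776 - 14300} = \frac{1}{-13524} = - \frac{1}{13524}$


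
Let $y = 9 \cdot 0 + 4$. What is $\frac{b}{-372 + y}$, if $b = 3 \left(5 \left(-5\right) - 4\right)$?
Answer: $\frac{87}{368} \approx 0.23641$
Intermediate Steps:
$b = -87$ ($b = 3 \left(-25 - 4\right) = 3 \left(-29\right) = -87$)
$y = 4$ ($y = 0 + 4 = 4$)
$\frac{b}{-372 + y} = - \frac{87}{-372 + 4} = - \frac{87}{-368} = \left(-87\right) \left(- \frac{1}{368}\right) = \frac{87}{368}$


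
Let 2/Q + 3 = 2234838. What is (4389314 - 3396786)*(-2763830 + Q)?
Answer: -6130551685625145344/2234835 ≈ -2.7432e+12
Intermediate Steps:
Q = 2/2234835 (Q = 2/(-3 + 2234838) = 2/2234835 ≈ 8.9492e-7)
(4389314 - 3396786)*(-2763830 + Q) = (4389314 - 3396786)*(-2763830 + 2/2234835) = 992528*(-6176704018048/2234835) = -6130551685625145344/2234835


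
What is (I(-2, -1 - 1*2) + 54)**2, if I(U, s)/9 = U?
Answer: 1296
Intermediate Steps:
I(U, s) = 9*U
(I(-2, -1 - 1*2) + 54)**2 = (9*(-2) + 54)**2 = (-18 + 54)**2 = 36**2 = 1296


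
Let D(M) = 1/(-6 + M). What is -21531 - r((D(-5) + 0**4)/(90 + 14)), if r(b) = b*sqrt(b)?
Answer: -21531 + I*sqrt(286)/654368 ≈ -21531.0 + 2.5844e-5*I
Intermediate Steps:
r(b) = b**(3/2)
-21531 - r((D(-5) + 0**4)/(90 + 14)) = -21531 - ((1/(-6 - 5) + 0**4)/(90 + 14))**(3/2) = -21531 - ((1/(-11) + 0)/104)**(3/2) = -21531 - ((-1/11 + 0)*(1/104))**(3/2) = -21531 - (-1/11*1/104)**(3/2) = -21531 - (-1/1144)**(3/2) = -21531 - (-1)*I*sqrt(286)/654368 = -21531 + I*sqrt(286)/654368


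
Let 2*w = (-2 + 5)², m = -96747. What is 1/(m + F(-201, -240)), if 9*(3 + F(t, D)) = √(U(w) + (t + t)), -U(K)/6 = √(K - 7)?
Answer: 9/(-870750 + √3*√(-134 - I*√10)) ≈ -1.0336e-5 + 2.3801e-10*I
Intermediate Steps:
w = 9/2 (w = (-2 + 5)²/2 = (½)*3² = (½)*9 = 9/2 ≈ 4.5000)
U(K) = -6*√(-7 + K) (U(K) = -6*√(K - 7) = -6*√(-7 + K))
F(t, D) = -3 + √(2*t - 3*I*√10)/9 (F(t, D) = -3 + √(-6*√(-7 + 9/2) + (t + t))/9 = -3 + √(-3*I*√10 + 2*t)/9 = -3 + √(2*t - 3*I*√10)/9)
1/(m + F(-201, -240)) = 1/(-96747 + (-3 + √(2*(-201) - 3*I*√10)/9)) = 1/(-96747 + (-3 + √(-402 - 3*I*√10)/9)) = 1/(-96750 + √(-402 - 3*I*√10)/9)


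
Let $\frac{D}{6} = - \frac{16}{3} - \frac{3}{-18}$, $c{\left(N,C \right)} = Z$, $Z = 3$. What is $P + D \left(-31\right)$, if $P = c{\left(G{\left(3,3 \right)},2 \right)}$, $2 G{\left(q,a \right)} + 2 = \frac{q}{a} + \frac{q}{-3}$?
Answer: $964$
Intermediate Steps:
$G{\left(q,a \right)} = -1 - \frac{q}{6} + \frac{q}{2 a}$ ($G{\left(q,a \right)} = -1 + \frac{\frac{q}{a} + \frac{q}{-3}}{2} = -1 + \frac{\frac{q}{a} + q \left(- \frac{1}{3}\right)}{2} = -1 + \frac{\frac{q}{a} - \frac{q}{3}}{2} = -1 + \frac{- \frac{q}{3} + \frac{q}{a}}{2} = -1 - \left(\frac{q}{6} - \frac{q}{2 a}\right) = -1 - \frac{q}{6} + \frac{q}{2 a}$)
$c{\left(N,C \right)} = 3$
$D = -31$ ($D = 6 \left(- \frac{16}{3} - \frac{3}{-18}\right) = 6 \left(\left(-16\right) \frac{1}{3} - - \frac{1}{6}\right) = 6 \left(- \frac{16}{3} + \frac{1}{6}\right) = 6 \left(- \frac{31}{6}\right) = -31$)
$P = 3$
$P + D \left(-31\right) = 3 - -961 = 3 + 961 = 964$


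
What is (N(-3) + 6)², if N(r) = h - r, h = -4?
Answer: 25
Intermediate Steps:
N(r) = -4 - r
(N(-3) + 6)² = ((-4 - 1*(-3)) + 6)² = ((-4 + 3) + 6)² = (-1 + 6)² = 5² = 25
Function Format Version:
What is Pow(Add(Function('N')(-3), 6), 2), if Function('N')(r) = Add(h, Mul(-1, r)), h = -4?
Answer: 25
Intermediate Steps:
Function('N')(r) = Add(-4, Mul(-1, r))
Pow(Add(Function('N')(-3), 6), 2) = Pow(Add(Add(-4, Mul(-1, -3)), 6), 2) = Pow(Add(Add(-4, 3), 6), 2) = Pow(Add(-1, 6), 2) = Pow(5, 2) = 25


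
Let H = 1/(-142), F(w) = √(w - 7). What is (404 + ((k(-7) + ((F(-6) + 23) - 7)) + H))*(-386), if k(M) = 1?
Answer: -11537733/71 - 386*I*√13 ≈ -1.625e+5 - 1391.7*I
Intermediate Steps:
F(w) = √(-7 + w)
H = -1/142 ≈ -0.0070423
(404 + ((k(-7) + ((F(-6) + 23) - 7)) + H))*(-386) = (404 + ((1 + ((√(-7 - 6) + 23) - 7)) - 1/142))*(-386) = (404 + ((1 + ((√(-13) + 23) - 7)) - 1/142))*(-386) = (404 + ((1 + ((I*√13 + 23) - 7)) - 1/142))*(-386) = (404 + ((1 + ((23 + I*√13) - 7)) - 1/142))*(-386) = (404 + ((1 + (16 + I*√13)) - 1/142))*(-386) = (404 + ((17 + I*√13) - 1/142))*(-386) = (404 + (2413/142 + I*√13))*(-386) = (59781/142 + I*√13)*(-386) = -11537733/71 - 386*I*√13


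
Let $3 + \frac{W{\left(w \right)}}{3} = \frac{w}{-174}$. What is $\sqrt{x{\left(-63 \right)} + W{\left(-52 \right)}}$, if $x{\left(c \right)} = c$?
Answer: $\frac{i \sqrt{59798}}{29} \approx 8.4323 i$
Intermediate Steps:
$W{\left(w \right)} = -9 - \frac{w}{58}$ ($W{\left(w \right)} = -9 + 3 \frac{w}{-174} = -9 + 3 w \left(- \frac{1}{174}\right) = -9 + 3 \left(- \frac{w}{174}\right) = -9 - \frac{w}{58}$)
$\sqrt{x{\left(-63 \right)} + W{\left(-52 \right)}} = \sqrt{-63 - \frac{235}{29}} = \sqrt{- \frac{2062}{29}} = \frac{i \sqrt{59798}}{29}$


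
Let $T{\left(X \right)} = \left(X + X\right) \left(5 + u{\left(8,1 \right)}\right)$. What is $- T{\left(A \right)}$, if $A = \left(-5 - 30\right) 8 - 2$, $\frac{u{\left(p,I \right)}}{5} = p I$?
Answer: $25380$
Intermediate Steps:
$u{\left(p,I \right)} = 5 I p$ ($u{\left(p,I \right)} = 5 p I = 5 I p$)
$A = -282$ ($A = \left(-5 - 30\right) 8 - 2 = \left(-35\right) 8 - 2 = -280 - 2 = -282$)
$T{\left(X \right)} = 90 X$ ($T{\left(X \right)} = \left(X + X\right) \left(5 + 5 \cdot 1 \cdot 8\right) = 2 X \left(5 + 40\right) = 2 X 45 = 90 X$)
$- T{\left(A \right)} = - 90 \left(-282\right) = \left(-1\right) \left(-25380\right) = 25380$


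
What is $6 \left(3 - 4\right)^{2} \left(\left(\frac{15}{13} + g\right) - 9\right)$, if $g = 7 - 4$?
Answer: $- \frac{378}{13} \approx -29.077$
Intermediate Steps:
$g = 3$
$6 \left(3 - 4\right)^{2} \left(\left(\frac{15}{13} + g\right) - 9\right) = 6 \left(3 - 4\right)^{2} \left(\left(\frac{15}{13} + 3\right) - 9\right) = 6 \left(-1\right)^{2} \left(\left(15 \cdot \frac{1}{13} + 3\right) - 9\right) = 6 \cdot 1 \left(\left(\frac{15}{13} + 3\right) - 9\right) = 6 \left(\frac{54}{13} - 9\right) = 6 \left(- \frac{63}{13}\right) = - \frac{378}{13}$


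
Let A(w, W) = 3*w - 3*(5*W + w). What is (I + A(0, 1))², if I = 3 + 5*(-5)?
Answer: 1369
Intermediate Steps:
A(w, W) = -15*W (A(w, W) = 3*w - 3*(w + 5*W) = 3*w + (-15*W - 3*w) = -15*W)
I = -22 (I = 3 - 25 = -22)
(I + A(0, 1))² = (-22 - 15*1)² = (-22 - 15)² = (-37)² = 1369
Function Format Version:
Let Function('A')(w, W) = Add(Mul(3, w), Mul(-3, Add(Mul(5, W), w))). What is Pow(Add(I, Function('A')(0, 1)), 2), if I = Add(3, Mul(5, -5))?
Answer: 1369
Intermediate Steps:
Function('A')(w, W) = Mul(-15, W) (Function('A')(w, W) = Add(Mul(3, w), Mul(-3, Add(w, Mul(5, W)))) = Add(Mul(3, w), Add(Mul(-15, W), Mul(-3, w))) = Mul(-15, W))
I = -22 (I = Add(3, -25) = -22)
Pow(Add(I, Function('A')(0, 1)), 2) = Pow(Add(-22, Mul(-15, 1)), 2) = Pow(Add(-22, -15), 2) = Pow(-37, 2) = 1369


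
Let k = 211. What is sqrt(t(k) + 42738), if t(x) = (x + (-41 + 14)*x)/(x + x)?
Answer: 5*sqrt(1709) ≈ 206.70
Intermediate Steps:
t(x) = -13 (t(x) = (x - 27*x)/((2*x)) = (-26*x)*(1/(2*x)) = -13)
sqrt(t(k) + 42738) = sqrt(-13 + 42738) = sqrt(42725) = 5*sqrt(1709)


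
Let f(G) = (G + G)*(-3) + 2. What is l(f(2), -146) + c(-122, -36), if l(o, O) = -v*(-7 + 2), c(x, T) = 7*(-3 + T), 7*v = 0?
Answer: -273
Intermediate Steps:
v = 0 (v = (1/7)*0 = 0)
f(G) = 2 - 6*G (f(G) = (2*G)*(-3) + 2 = -6*G + 2 = 2 - 6*G)
c(x, T) = -21 + 7*T
l(o, O) = 0 (l(o, O) = -0*(-7 + 2) = -0*(-5) = -1*0 = 0)
l(f(2), -146) + c(-122, -36) = 0 + (-21 + 7*(-36)) = 0 + (-21 - 252) = 0 - 273 = -273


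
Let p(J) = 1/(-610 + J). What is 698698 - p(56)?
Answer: 387078693/554 ≈ 6.9870e+5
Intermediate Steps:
698698 - p(56) = 698698 - 1/(-610 + 56) = 698698 - 1/(-554) = 698698 - 1*(-1/554) = 698698 + 1/554 = 387078693/554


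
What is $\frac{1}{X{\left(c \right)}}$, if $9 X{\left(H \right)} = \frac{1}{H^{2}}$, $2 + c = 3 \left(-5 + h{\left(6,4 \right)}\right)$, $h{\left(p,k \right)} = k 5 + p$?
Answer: $33489$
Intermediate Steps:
$h{\left(p,k \right)} = p + 5 k$ ($h{\left(p,k \right)} = 5 k + p = p + 5 k$)
$c = 61$ ($c = -2 + 3 \left(-5 + \left(6 + 5 \cdot 4\right)\right) = -2 + 3 \left(-5 + \left(6 + 20\right)\right) = -2 + 3 \left(-5 + 26\right) = -2 + 3 \cdot 21 = -2 + 63 = 61$)
$X{\left(H \right)} = \frac{1}{9 H^{2}}$
$\frac{1}{X{\left(c \right)}} = \frac{1}{\frac{1}{9} \cdot \frac{1}{3721}} = \frac{1}{\frac{1}{33489}} = 33489$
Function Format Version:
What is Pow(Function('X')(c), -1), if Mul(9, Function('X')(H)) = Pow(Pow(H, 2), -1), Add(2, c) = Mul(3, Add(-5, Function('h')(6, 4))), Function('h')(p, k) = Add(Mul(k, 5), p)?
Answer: 33489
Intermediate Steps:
Function('h')(p, k) = Add(p, Mul(5, k)) (Function('h')(p, k) = Add(Mul(5, k), p) = Add(p, Mul(5, k)))
c = 61 (c = Add(-2, Mul(3, Add(-5, Add(6, Mul(5, 4))))) = Add(-2, Mul(3, Add(-5, Add(6, 20)))) = Add(-2, Mul(3, Add(-5, 26))) = Add(-2, Mul(3, 21)) = Add(-2, 63) = 61)
Function('X')(H) = Mul(Rational(1, 9), Pow(H, -2)) (Function('X')(H) = Mul(Rational(1, 9), Pow(Pow(H, 2), -1)) = Mul(Rational(1, 9), Pow(H, -2)))
Pow(Function('X')(c), -1) = Pow(Mul(Rational(1, 9), Pow(61, -2)), -1) = Pow(Mul(Rational(1, 9), Rational(1, 3721)), -1) = Pow(Rational(1, 33489), -1) = 33489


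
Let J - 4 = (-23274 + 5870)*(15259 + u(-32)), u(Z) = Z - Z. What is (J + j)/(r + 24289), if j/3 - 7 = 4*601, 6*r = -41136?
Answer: -2269747/149 ≈ -15233.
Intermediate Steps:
u(Z) = 0
r = -6856 (r = (⅙)*(-41136) = -6856)
j = 7233 (j = 21 + 3*(4*601) = 21 + 3*2404 = 21 + 7212 = 7233)
J = -265567632 (J = 4 + (-23274 + 5870)*(15259 + 0) = 4 - 17404*15259 = 4 - 265567636 = -265567632)
(J + j)/(r + 24289) = (-265567632 + 7233)/(-6856 + 24289) = -265560399/17433 = -265560399*1/17433 = -2269747/149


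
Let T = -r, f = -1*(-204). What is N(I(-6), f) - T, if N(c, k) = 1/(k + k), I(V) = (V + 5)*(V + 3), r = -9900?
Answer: -4039199/408 ≈ -9900.0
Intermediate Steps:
f = 204
I(V) = (3 + V)*(5 + V) (I(V) = (5 + V)*(3 + V) = (3 + V)*(5 + V))
N(c, k) = 1/(2*k)
T = 9900 (T = -1*(-9900) = 9900)
N(I(-6), f) - T = (½)/204 - 1*9900 = (½)*(1/204) - 9900 = 1/408 - 9900 = -4039199/408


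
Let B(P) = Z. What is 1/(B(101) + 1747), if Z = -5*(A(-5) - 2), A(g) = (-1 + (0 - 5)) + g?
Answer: 1/1812 ≈ 0.00055188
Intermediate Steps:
A(g) = -6 + g (A(g) = (-1 - 5) + g = -6 + g)
Z = 65 (Z = -5*((-6 - 5) - 2) = -5*(-11 - 2) = -5*(-13) = 65)
B(P) = 65
1/(B(101) + 1747) = 1/(65 + 1747) = 1/1812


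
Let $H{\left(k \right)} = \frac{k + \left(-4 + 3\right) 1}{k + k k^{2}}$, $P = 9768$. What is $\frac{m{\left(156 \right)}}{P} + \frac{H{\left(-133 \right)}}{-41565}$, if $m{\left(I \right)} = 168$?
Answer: $\frac{342275070406}{19900852107675} \approx 0.017199$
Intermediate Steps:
$H{\left(k \right)} = \frac{-1 + k}{k + k^{3}}$ ($H{\left(k \right)} = \frac{k - 1}{k + k^{3}} = \frac{-1 + k}{k + k^{3}}$)
$\frac{m{\left(156 \right)}}{P} + \frac{H{\left(-133 \right)}}{-41565} = \frac{168}{9768} + \frac{\frac{1}{-133 + \left(-133\right)^{3}} \left(-1 - 133\right)}{-41565} = 168 \cdot \frac{1}{9768} + \frac{1}{-133 - 2352637} \left(-134\right) \left(- \frac{1}{41565}\right) = \frac{7}{407} + \frac{1}{-2352770} \left(-134\right) \left(- \frac{1}{41565}\right) = \frac{7}{407} + \left(- \frac{1}{2352770}\right) \left(-134\right) \left(- \frac{1}{41565}\right) = \frac{7}{407} + \frac{67}{1176385} \left(- \frac{1}{41565}\right) = \frac{7}{407} - \frac{67}{48896442525} = \frac{342275070406}{19900852107675}$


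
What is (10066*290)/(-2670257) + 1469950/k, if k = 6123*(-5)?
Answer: -802902749650/16349983611 ≈ -49.107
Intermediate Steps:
k = -30615
(10066*290)/(-2670257) + 1469950/k = (10066*290)/(-2670257) + 1469950/(-30615) = 2919140*(-1/2670257) + 1469950*(-1/30615) = -2919140/2670257 - 293990/6123 = -802902749650/16349983611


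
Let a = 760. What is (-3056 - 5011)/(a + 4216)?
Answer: -8067/4976 ≈ -1.6212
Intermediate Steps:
(-3056 - 5011)/(a + 4216) = (-3056 - 5011)/(760 + 4216) = -8067/4976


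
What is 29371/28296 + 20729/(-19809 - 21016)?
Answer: 612523291/1155184200 ≈ 0.53024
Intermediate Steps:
29371/28296 + 20729/(-19809 - 21016) = 29371*(1/28296) + 20729/(-40825) = 29371/28296 + 20729*(-1/40825) = 29371/28296 - 20729/40825 = 612523291/1155184200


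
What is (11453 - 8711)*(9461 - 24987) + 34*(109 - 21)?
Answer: -42569300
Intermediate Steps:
(11453 - 8711)*(9461 - 24987) + 34*(109 - 21) = 2742*(-15526) + 34*88 = -42572292 + 2992 = -42569300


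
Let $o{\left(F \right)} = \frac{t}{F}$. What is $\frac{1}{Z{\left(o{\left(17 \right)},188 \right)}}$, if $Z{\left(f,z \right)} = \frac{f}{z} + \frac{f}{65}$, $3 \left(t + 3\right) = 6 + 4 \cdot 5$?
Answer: $\frac{36660}{253} \approx 144.9$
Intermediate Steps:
$t = \frac{17}{3}$ ($t = -3 + \frac{6 + 4 \cdot 5}{3} = -3 + \frac{6 + 20}{3} = -3 + \frac{1}{3} \cdot 26 = -3 + \frac{26}{3} = \frac{17}{3} \approx 5.6667$)
$o{\left(F \right)} = \frac{17}{3 F}$
$Z{\left(f,z \right)} = \frac{f}{65} + \frac{f}{z}$ ($Z{\left(f,z \right)} = \frac{f}{z} + f \frac{1}{65} = \frac{f}{z} + \frac{f}{65} = \frac{f}{65} + \frac{f}{z}$)
$\frac{1}{Z{\left(o{\left(17 \right)},188 \right)}} = \frac{1}{\frac{\frac{17}{3} \cdot \frac{1}{17}}{65} + \frac{\frac{17}{3} \cdot \frac{1}{17}}{188}} = \frac{1}{\frac{\frac{17}{3} \cdot \frac{1}{17}}{65} + \frac{17}{3} \cdot \frac{1}{17} \cdot \frac{1}{188}} = \frac{1}{\frac{1}{65} \cdot \frac{1}{3} + \frac{1}{3} \cdot \frac{1}{188}} = \frac{1}{\frac{1}{195} + \frac{1}{564}} = \frac{1}{\frac{253}{36660}} = \frac{36660}{253}$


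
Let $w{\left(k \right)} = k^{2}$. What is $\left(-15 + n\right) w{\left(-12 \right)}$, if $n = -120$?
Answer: $-19440$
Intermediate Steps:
$\left(-15 + n\right) w{\left(-12 \right)} = \left(-15 - 120\right) \left(-12\right)^{2} = \left(-135\right) 144 = -19440$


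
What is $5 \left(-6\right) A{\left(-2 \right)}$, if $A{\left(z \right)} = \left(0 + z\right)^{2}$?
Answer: $-120$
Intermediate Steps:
$A{\left(z \right)} = z^{2}$
$5 \left(-6\right) A{\left(-2 \right)} = 5 \left(-6\right) \left(-2\right)^{2} = \left(-30\right) 4 = -120$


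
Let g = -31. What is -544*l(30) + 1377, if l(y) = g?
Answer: 18241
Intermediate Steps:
l(y) = -31
-544*l(30) + 1377 = -544*(-31) + 1377 = 16864 + 1377 = 18241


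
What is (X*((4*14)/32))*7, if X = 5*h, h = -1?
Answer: -245/4 ≈ -61.250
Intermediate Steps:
X = -5 (X = 5*(-1) = -5)
(X*((4*14)/32))*7 = -5*4*14/32*7 = -280/32*7 = -5*7/4*7 = -35/4*7 = -245/4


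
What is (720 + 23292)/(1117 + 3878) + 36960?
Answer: 20515468/555 ≈ 36965.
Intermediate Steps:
(720 + 23292)/(1117 + 3878) + 36960 = 24012/4995 + 36960 = 24012*(1/4995) + 36960 = 2668/555 + 36960 = 20515468/555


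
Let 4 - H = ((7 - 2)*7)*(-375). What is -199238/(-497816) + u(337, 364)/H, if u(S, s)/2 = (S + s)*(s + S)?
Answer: 245935178067/3267913132 ≈ 75.258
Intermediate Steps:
u(S, s) = 2*(S + s)² (u(S, s) = 2*((S + s)*(s + S)) = 2*((S + s)*(S + s)) = 2*(S + s)²)
H = 13129 (H = 4 - (7 - 2)*7*(-375) = 4 - 5*7*(-375) = 4 - 35*(-375) = 4 - 1*(-13125) = 4 + 13125 = 13129)
-199238/(-497816) + u(337, 364)/H = -199238/(-497816) + (2*(337 + 364)²)/13129 = -199238*(-1/497816) + (2*701²)*(1/13129) = 99619/248908 + (2*491401)*(1/13129) = 99619/248908 + 982802*(1/13129) = 99619/248908 + 982802/13129 = 245935178067/3267913132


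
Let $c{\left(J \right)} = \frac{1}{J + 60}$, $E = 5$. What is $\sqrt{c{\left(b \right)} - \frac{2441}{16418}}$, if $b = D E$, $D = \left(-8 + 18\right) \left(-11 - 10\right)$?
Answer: $\frac{2 i \sqrt{68655684185}}{1354485} \approx 0.3869 i$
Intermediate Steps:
$D = -210$ ($D = 10 \left(-21\right) = -210$)
$b = -1050$ ($b = \left(-210\right) 5 = -1050$)
$c{\left(J \right)} = \frac{1}{60 + J}$
$\sqrt{c{\left(b \right)} - \frac{2441}{16418}} = \sqrt{\frac{1}{60 - 1050} - \frac{2441}{16418}} = \sqrt{\frac{1}{-990} - \frac{2441}{16418}} = \sqrt{- \frac{1}{990} - \frac{2441}{16418}} = \sqrt{- \frac{608252}{4063455}} = \frac{2 i \sqrt{68655684185}}{1354485}$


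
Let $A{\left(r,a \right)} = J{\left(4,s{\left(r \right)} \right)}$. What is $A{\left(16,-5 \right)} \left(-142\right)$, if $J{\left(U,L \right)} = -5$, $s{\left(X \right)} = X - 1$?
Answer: $710$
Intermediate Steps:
$s{\left(X \right)} = -1 + X$
$A{\left(r,a \right)} = -5$
$A{\left(16,-5 \right)} \left(-142\right) = \left(-5\right) \left(-142\right) = 710$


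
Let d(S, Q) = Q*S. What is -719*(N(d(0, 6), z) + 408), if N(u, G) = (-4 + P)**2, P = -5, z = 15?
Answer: -351591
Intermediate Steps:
N(u, G) = 81 (N(u, G) = (-4 - 5)**2 = (-9)**2 = 81)
-719*(N(d(0, 6), z) + 408) = -719*(81 + 408) = -719*489 = -351591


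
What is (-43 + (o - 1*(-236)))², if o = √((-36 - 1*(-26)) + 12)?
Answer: (193 + √2)² ≈ 37797.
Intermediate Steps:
o = √2 (o = √((-36 + 26) + 12) = √(-10 + 12) = √2 ≈ 1.4142)
(-43 + (o - 1*(-236)))² = (-43 + (√2 - 1*(-236)))² = (-43 + (√2 + 236))² = (-43 + (236 + √2))² = (193 + √2)²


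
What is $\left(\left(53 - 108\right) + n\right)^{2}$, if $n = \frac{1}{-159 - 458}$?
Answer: $\frac{1151652096}{380689} \approx 3025.2$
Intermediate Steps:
$n = - \frac{1}{617}$ ($n = \frac{1}{-617} = - \frac{1}{617} \approx -0.0016207$)
$\left(\left(53 - 108\right) + n\right)^{2} = \left(\left(53 - 108\right) - \frac{1}{617}\right)^{2} = \left(-55 - \frac{1}{617}\right)^{2} = \left(- \frac{33936}{617}\right)^{2} = \frac{1151652096}{380689}$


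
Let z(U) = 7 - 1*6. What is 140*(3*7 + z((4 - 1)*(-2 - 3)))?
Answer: 3080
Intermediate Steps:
z(U) = 1 (z(U) = 7 - 6 = 1)
140*(3*7 + z((4 - 1)*(-2 - 3))) = 140*(3*7 + 1) = 140*(21 + 1) = 140*22 = 3080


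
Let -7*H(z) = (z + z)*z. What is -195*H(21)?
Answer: 24570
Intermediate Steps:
H(z) = -2*z**2/7 (H(z) = -(z + z)*z/7 = -2*z*z/7 = -2*z**2/7)
-195*H(21) = -(-390)*21**2/7 = -(-390)*441/7 = -195*(-126) = 24570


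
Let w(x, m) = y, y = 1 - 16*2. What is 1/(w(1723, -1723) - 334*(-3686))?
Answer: 1/1231093 ≈ 8.1229e-7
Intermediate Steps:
y = -31 (y = 1 - 32 = -31)
w(x, m) = -31
1/(w(1723, -1723) - 334*(-3686)) = 1/(-31 - 334*(-3686)) = 1/(-31 + 1231124) = 1/1231093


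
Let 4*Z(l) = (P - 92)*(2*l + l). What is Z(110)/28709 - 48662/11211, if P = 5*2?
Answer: -1472879773/321856599 ≈ -4.5762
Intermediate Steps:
P = 10
Z(l) = -123*l/2 (Z(l) = ((10 - 92)*(2*l + l))/4 = (-246*l)/4 = -123*l/2)
Z(110)/28709 - 48662/11211 = -123/2*110/28709 - 48662/11211 = -6765*1/28709 - 48662*1/11211 = -6765/28709 - 48662/11211 = -1472879773/321856599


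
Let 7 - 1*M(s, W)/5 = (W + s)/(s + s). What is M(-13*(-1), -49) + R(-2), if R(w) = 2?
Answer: 571/13 ≈ 43.923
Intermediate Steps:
M(s, W) = 35 - 5*(W + s)/(2*s) (M(s, W) = 35 - 5*(W + s)/(s + s) = 35 - 5*(W + s)/(2*s))
M(-13*(-1), -49) + R(-2) = 5*(-1*(-49) + 13*(-13*(-1)))/(2*((-13*(-1)))) + 2 = (5/2)*(49 + 13*13)/13 + 2 = (5/2)*(1/13)*(49 + 169) + 2 = (5/2)*(1/13)*218 + 2 = 545/13 + 2 = 571/13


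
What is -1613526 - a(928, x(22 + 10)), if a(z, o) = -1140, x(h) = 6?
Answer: -1612386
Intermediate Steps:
-1613526 - a(928, x(22 + 10)) = -1613526 - 1*(-1140) = -1613526 + 1140 = -1612386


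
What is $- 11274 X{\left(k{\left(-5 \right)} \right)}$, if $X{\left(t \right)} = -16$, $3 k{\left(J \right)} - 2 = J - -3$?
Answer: $180384$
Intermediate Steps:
$k{\left(J \right)} = \frac{5}{3} + \frac{J}{3}$ ($k{\left(J \right)} = \frac{2}{3} + \frac{J - -3}{3} = \frac{2}{3} + \frac{J + 3}{3} = \frac{2}{3} + \frac{3 + J}{3} = \frac{2}{3} + \left(1 + \frac{J}{3}\right) = \frac{5}{3} + \frac{J}{3}$)
$- 11274 X{\left(k{\left(-5 \right)} \right)} = \left(-11274\right) \left(-16\right) = 180384$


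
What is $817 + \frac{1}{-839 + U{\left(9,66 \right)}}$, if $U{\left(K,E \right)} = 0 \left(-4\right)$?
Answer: $\frac{685462}{839} \approx 817.0$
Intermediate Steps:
$U{\left(K,E \right)} = 0$
$817 + \frac{1}{-839 + U{\left(9,66 \right)}} = 817 + \frac{1}{-839 + 0} = 817 + \frac{1}{-839} = 817 - \frac{1}{839} = \frac{685462}{839}$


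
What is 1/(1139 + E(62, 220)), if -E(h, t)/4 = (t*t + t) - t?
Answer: -1/192461 ≈ -5.1959e-6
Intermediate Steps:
E(h, t) = -4*t**2 (E(h, t) = -4*((t*t + t) - t) = -4*((t**2 + t) - t) = -4*((t + t**2) - t) = -4*t**2)
1/(1139 + E(62, 220)) = 1/(1139 - 4*220**2) = 1/(1139 - 4*48400) = 1/(1139 - 193600) = 1/(-192461) = -1/192461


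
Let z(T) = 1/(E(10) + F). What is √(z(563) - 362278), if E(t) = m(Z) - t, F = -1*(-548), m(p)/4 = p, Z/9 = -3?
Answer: I*√66985201770/430 ≈ 601.9*I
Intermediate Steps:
Z = -27 (Z = 9*(-3) = -27)
m(p) = 4*p
F = 548
E(t) = -108 - t (E(t) = 4*(-27) - t = -108 - t)
z(T) = 1/430 (z(T) = 1/((-108 - 1*10) + 548) = 1/((-108 - 10) + 548) = 1/(-118 + 548) = 1/430)
√(z(563) - 362278) = √(1/430 - 362278) = √(-155779539/430) = I*√66985201770/430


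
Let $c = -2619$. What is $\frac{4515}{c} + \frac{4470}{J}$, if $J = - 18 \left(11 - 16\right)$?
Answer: $\frac{41854}{873} \approx 47.943$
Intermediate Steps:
$J = 90$ ($J = \left(-18\right) \left(-5\right) = 90$)
$\frac{4515}{c} + \frac{4470}{J} = \frac{4515}{-2619} + \frac{4470}{90} = 4515 \left(- \frac{1}{2619}\right) + 4470 \cdot \frac{1}{90} = - \frac{1505}{873} + \frac{149}{3} = \frac{41854}{873}$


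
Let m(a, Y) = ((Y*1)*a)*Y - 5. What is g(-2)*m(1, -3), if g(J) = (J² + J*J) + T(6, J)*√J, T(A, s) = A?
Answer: 32 + 24*I*√2 ≈ 32.0 + 33.941*I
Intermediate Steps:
g(J) = 2*J² + 6*√J (g(J) = (J² + J*J) + 6*√J = (J² + J²) + 6*√J = 2*J² + 6*√J)
m(a, Y) = -5 + a*Y² (m(a, Y) = (Y*a)*Y - 5 = a*Y² - 5 = -5 + a*Y²)
g(-2)*m(1, -3) = (2*(-2)² + 6*√(-2))*(-5 + 1*(-3)²) = (2*4 + 6*(I*√2))*(-5 + 1*9) = (8 + 6*I*√2)*(-5 + 9) = (8 + 6*I*√2)*4 = 32 + 24*I*√2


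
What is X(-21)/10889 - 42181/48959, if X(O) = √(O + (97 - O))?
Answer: -42181/48959 + √97/10889 ≈ -0.86065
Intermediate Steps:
X(O) = √97
X(-21)/10889 - 42181/48959 = √97/10889 - 42181/48959 = -42181/48959 + √97/10889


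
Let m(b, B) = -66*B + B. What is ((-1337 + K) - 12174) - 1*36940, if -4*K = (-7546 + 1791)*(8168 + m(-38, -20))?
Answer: 13571634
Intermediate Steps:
m(b, B) = -65*B
K = 13622085 (K = -(-7546 + 1791)*(8168 - 65*(-20))/4 = -(-5755)*(8168 + 1300)/4 = -(-5755)*9468/4 = -¼*(-54488340) = 13622085)
((-1337 + K) - 12174) - 1*36940 = ((-1337 + 13622085) - 12174) - 1*36940 = (13620748 - 12174) - 36940 = 13608574 - 36940 = 13571634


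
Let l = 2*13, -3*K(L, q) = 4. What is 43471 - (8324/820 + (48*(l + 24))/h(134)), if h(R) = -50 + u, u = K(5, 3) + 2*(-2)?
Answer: 740224342/17015 ≈ 43504.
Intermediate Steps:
K(L, q) = -4/3 (K(L, q) = -1/3*4 = -4/3)
u = -16/3 (u = -4/3 + 2*(-2) = -4/3 - 4 = -16/3 ≈ -5.3333)
l = 26
h(R) = -166/3 (h(R) = -50 - 16/3 = -166/3)
43471 - (8324/820 + (48*(l + 24))/h(134)) = 43471 - (8324/820 + (48*(26 + 24))/(-166/3)) = 43471 - (8324*(1/820) + (48*50)*(-3/166)) = 43471 - (2081/205 + 2400*(-3/166)) = 43471 - (2081/205 - 3600/83) = 43471 - 1*(-565277/17015) = 43471 + 565277/17015 = 740224342/17015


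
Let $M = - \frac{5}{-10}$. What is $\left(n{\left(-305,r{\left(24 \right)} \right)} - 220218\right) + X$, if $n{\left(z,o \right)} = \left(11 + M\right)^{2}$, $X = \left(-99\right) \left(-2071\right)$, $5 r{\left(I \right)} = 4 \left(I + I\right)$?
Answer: $- \frac{60227}{4} \approx -15057.0$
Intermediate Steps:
$M = \frac{1}{2}$ ($M = \left(-5\right) \left(- \frac{1}{10}\right) = \frac{1}{2} \approx 0.5$)
$r{\left(I \right)} = \frac{8 I}{5}$ ($r{\left(I \right)} = \frac{4 \left(I + I\right)}{5} = \frac{4 \cdot 2 I}{5} = \frac{8 I}{5}$)
$X = 205029$
$n{\left(z,o \right)} = \frac{529}{4}$ ($n{\left(z,o \right)} = \left(11 + \frac{1}{2}\right)^{2} = \left(\frac{23}{2}\right)^{2} = \frac{529}{4}$)
$\left(n{\left(-305,r{\left(24 \right)} \right)} - 220218\right) + X = \left(\frac{529}{4} - 220218\right) + 205029 = - \frac{880343}{4} + 205029 = - \frac{60227}{4}$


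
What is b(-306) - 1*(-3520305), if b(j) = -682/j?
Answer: 538607006/153 ≈ 3.5203e+6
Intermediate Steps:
b(-306) - 1*(-3520305) = -682/(-306) - 1*(-3520305) = -682*(-1/306) + 3520305 = 341/153 + 3520305 = 538607006/153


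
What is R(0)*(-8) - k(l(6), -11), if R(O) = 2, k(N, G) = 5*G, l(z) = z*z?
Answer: 39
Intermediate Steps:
l(z) = z²
R(0)*(-8) - k(l(6), -11) = 2*(-8) - 5*(-11) = -16 - 1*(-55) = -16 + 55 = 39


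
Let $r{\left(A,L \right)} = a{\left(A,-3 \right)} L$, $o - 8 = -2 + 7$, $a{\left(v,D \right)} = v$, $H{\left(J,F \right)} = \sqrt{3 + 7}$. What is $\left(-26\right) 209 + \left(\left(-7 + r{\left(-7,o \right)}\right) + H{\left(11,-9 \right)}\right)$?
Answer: $-5532 + \sqrt{10} \approx -5528.8$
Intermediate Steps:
$H{\left(J,F \right)} = \sqrt{10}$
$o = 13$ ($o = 8 + \left(-2 + 7\right) = 8 + 5 = 13$)
$r{\left(A,L \right)} = A L$
$\left(-26\right) 209 + \left(\left(-7 + r{\left(-7,o \right)}\right) + H{\left(11,-9 \right)}\right) = \left(-26\right) 209 + \left(\left(-7 - 91\right) + \sqrt{10}\right) = -5434 + \left(\left(-7 - 91\right) + \sqrt{10}\right) = -5434 - \left(98 - \sqrt{10}\right) = -5532 + \sqrt{10}$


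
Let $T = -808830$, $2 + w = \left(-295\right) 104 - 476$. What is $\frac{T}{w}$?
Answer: $\frac{44935}{1731} \approx 25.959$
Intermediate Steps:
$w = -31158$ ($w = -2 - 31156 = -31158$)
$\frac{T}{w} = - \frac{808830}{-31158} = \left(-808830\right) \left(- \frac{1}{31158}\right) = \frac{44935}{1731}$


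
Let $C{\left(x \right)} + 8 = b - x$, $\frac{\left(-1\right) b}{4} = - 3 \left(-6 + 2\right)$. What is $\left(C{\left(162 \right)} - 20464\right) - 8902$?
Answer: $-29584$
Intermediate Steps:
$b = -48$ ($b = - 4 \left(- 3 \left(-6 + 2\right)\right) = - 4 \left(\left(-3\right) \left(-4\right)\right) = \left(-4\right) 12 = -48$)
$C{\left(x \right)} = -56 - x$ ($C{\left(x \right)} = -8 - \left(48 + x\right) = -56 - x$)
$\left(C{\left(162 \right)} - 20464\right) - 8902 = \left(\left(-56 - 162\right) - 20464\right) - 8902 = \left(-218 - 20464\right) - 8902 = -20682 - 8902 = -29584$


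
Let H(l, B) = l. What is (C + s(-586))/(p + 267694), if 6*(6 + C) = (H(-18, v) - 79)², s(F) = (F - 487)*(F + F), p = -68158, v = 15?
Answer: 7554709/1197216 ≈ 6.3102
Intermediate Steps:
s(F) = 2*F*(-487 + F) (s(F) = (-487 + F)*(2*F) = 2*F*(-487 + F))
C = 9373/6 (C = -6 + (-18 - 79)²/6 = -6 + (⅙)*(-97)² = -6 + (⅙)*9409 = -6 + 9409/6 = 9373/6 ≈ 1562.2)
(C + s(-586))/(p + 267694) = (9373/6 + 2*(-586)*(-487 - 586))/(-68158 + 267694) = (9373/6 + 2*(-586)*(-1073))/199536 = (9373/6 + 1257556)*(1/199536) = (7554709/6)*(1/199536) = 7554709/1197216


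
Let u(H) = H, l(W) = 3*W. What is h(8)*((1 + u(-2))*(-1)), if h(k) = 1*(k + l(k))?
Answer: 32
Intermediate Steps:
h(k) = 4*k (h(k) = 1*(k + 3*k) = 1*(4*k) = 4*k)
h(8)*((1 + u(-2))*(-1)) = (4*8)*((1 - 2)*(-1)) = 32*(-1*(-1)) = 32*1 = 32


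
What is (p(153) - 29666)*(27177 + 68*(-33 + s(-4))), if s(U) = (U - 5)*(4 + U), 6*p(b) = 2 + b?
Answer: -1478036551/2 ≈ -7.3902e+8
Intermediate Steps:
p(b) = ⅓ + b/6 (p(b) = (2 + b)/6 = ⅓ + b/6)
s(U) = (-5 + U)*(4 + U)
(p(153) - 29666)*(27177 + 68*(-33 + s(-4))) = ((⅓ + (⅙)*153) - 29666)*(27177 + 68*(-33 + (-20 + (-4)² - 1*(-4)))) = ((⅓ + 51/2) - 29666)*(27177 + 68*(-33 + (-20 + 16 + 4))) = (155/6 - 29666)*(27177 + 68*(-33 + 0)) = -177841*(27177 + 68*(-33))/6 = -177841*(27177 - 2244)/6 = -177841/6*24933 = -1478036551/2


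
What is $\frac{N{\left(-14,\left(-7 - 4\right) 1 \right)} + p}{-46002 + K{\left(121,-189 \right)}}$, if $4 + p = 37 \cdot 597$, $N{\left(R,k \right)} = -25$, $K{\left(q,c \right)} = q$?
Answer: $- \frac{22060}{45881} \approx -0.48081$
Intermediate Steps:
$p = 22085$ ($p = -4 + 37 \cdot 597 = -4 + 22089 = 22085$)
$\frac{N{\left(-14,\left(-7 - 4\right) 1 \right)} + p}{-46002 + K{\left(121,-189 \right)}} = \frac{-25 + 22085}{-46002 + 121} = \frac{22060}{-45881} = 22060 \left(- \frac{1}{45881}\right) = - \frac{22060}{45881}$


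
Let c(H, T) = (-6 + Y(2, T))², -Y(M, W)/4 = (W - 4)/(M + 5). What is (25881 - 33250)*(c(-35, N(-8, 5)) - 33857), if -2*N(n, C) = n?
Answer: 249226949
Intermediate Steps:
Y(M, W) = -4*(-4 + W)/(5 + M) (Y(M, W) = -4*(W - 4)/(M + 5) = -4*(-4 + W)/(5 + M))
N(n, C) = -n/2
c(H, T) = (-26/7 - 4*T/7)² (c(H, T) = (-6 + 4*(4 - T)/(5 + 2))² = (-6 + 4*(4 - T)/7)² = (-6 + 4*(⅐)*(4 - T))² = (-6 + (16/7 - 4*T/7))² = (-26/7 - 4*T/7)²)
(25881 - 33250)*(c(-35, N(-8, 5)) - 33857) = (25881 - 33250)*(4*(13 + 2*(-½*(-8)))²/49 - 33857) = -7369*(4*(13 + 2*4)²/49 - 33857) = -7369*(4*(13 + 8)²/49 - 33857) = -7369*((4/49)*21² - 33857) = -7369*((4/49)*441 - 33857) = -7369*(36 - 33857) = -7369*(-33821) = 249226949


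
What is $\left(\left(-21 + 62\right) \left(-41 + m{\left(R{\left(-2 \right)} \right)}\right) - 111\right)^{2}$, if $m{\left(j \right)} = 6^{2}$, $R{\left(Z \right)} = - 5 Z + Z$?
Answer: $99856$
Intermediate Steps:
$R{\left(Z \right)} = - 4 Z$
$m{\left(j \right)} = 36$
$\left(\left(-21 + 62\right) \left(-41 + m{\left(R{\left(-2 \right)} \right)}\right) - 111\right)^{2} = \left(\left(-21 + 62\right) \left(-41 + 36\right) - 111\right)^{2} = \left(41 \left(-5\right) - 111\right)^{2} = \left(-205 - 111\right)^{2} = \left(-316\right)^{2} = 99856$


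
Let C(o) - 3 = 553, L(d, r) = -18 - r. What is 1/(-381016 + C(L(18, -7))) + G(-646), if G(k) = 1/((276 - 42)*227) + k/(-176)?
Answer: 271984349939/74100672360 ≈ 3.6705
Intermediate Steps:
G(k) = 1/53118 - k/176 (G(k) = (1/227)/234 + k*(-1/176) = (1/234)*(1/227) - k/176 = 1/53118 - k/176)
C(o) = 556 (C(o) = 3 + 553 = 556)
1/(-381016 + C(L(18, -7))) + G(-646) = 1/(-381016 + 556) + (1/53118 - 1/176*(-646)) = 1/(-380460) + (1/53118 + 323/88) = -1/380460 + 8578601/2337192 = 271984349939/74100672360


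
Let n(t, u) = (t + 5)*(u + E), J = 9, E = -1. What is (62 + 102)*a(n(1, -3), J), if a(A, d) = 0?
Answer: 0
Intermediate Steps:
n(t, u) = (-1 + u)*(5 + t) (n(t, u) = (t + 5)*(u - 1) = (5 + t)*(-1 + u) = (-1 + u)*(5 + t))
(62 + 102)*a(n(1, -3), J) = (62 + 102)*0 = 164*0 = 0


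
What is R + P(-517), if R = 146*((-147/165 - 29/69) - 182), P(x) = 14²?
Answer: -100823416/3795 ≈ -26567.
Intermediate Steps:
P(x) = 196
R = -101567236/3795 (R = 146*((-147*1/165 - 29*1/69) - 182) = 146*((-49/55 - 29/69) - 182) = 146*(-4976/3795 - 182) = 146*(-695666/3795) = -101567236/3795 ≈ -26763.)
R + P(-517) = -101567236/3795 + 196 = -100823416/3795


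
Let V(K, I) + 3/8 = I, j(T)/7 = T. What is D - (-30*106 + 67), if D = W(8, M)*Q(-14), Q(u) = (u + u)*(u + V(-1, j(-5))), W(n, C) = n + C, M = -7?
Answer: 8991/2 ≈ 4495.5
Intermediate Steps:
j(T) = 7*T
V(K, I) = -3/8 + I
W(n, C) = C + n
Q(u) = 2*u*(-283/8 + u) (Q(u) = (u + u)*(u + (-3/8 + 7*(-5))) = (2*u)*(u + (-3/8 - 35)) = (2*u)*(u - 283/8) = (2*u)*(-283/8 + u) = 2*u*(-283/8 + u))
D = 2765/2 (D = (-7 + 8)*((1/4)*(-14)*(-283 + 8*(-14))) = 1*((1/4)*(-14)*(-283 - 112)) = 1*((1/4)*(-14)*(-395)) = 1*(2765/2) = 2765/2 ≈ 1382.5)
D - (-30*106 + 67) = 2765/2 - (-30*106 + 67) = 2765/2 - (-3180 + 67) = 2765/2 - 1*(-3113) = 2765/2 + 3113 = 8991/2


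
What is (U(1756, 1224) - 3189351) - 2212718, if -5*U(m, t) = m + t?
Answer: -5402665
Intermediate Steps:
U(m, t) = -m/5 - t/5 (U(m, t) = -(m + t)/5 = -m/5 - t/5)
(U(1756, 1224) - 3189351) - 2212718 = ((-⅕*1756 - ⅕*1224) - 3189351) - 2212718 = ((-1756/5 - 1224/5) - 3189351) - 2212718 = (-596 - 3189351) - 2212718 = -3189947 - 2212718 = -5402665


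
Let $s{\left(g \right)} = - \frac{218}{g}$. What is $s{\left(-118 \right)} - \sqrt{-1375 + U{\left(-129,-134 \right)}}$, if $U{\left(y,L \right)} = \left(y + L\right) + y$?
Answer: $\frac{109}{59} - i \sqrt{1767} \approx 1.8475 - 42.036 i$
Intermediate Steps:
$U{\left(y,L \right)} = L + 2 y$ ($U{\left(y,L \right)} = \left(L + y\right) + y = L + 2 y$)
$s{\left(-118 \right)} - \sqrt{-1375 + U{\left(-129,-134 \right)}} = - \frac{218}{-118} - \sqrt{-1375 + \left(-134 + 2 \left(-129\right)\right)} = \left(-218\right) \left(- \frac{1}{118}\right) - \sqrt{-1375 - 392} = \frac{109}{59} - \sqrt{-1375 - 392} = \frac{109}{59} - \sqrt{-1767} = \frac{109}{59} - i \sqrt{1767}$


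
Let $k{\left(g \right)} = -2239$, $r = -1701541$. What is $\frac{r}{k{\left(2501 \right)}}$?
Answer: $\frac{1701541}{2239} \approx 759.96$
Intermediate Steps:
$\frac{r}{k{\left(2501 \right)}} = - \frac{1701541}{-2239} = \left(-1701541\right) \left(- \frac{1}{2239}\right) = \frac{1701541}{2239}$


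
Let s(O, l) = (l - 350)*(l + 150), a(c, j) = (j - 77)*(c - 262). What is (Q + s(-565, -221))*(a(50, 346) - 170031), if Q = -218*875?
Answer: 34106305331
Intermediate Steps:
Q = -190750
a(c, j) = (-262 + c)*(-77 + j) (a(c, j) = (-77 + j)*(-262 + c) = (-262 + c)*(-77 + j))
s(O, l) = (-350 + l)*(150 + l)
(Q + s(-565, -221))*(a(50, 346) - 170031) = (-190750 + (-52500 + (-221)² - 200*(-221)))*((20174 - 262*346 - 77*50 + 50*346) - 170031) = (-190750 + (-52500 + 48841 + 44200))*((20174 - 90652 - 3850 + 17300) - 170031) = (-190750 + 40541)*(-57028 - 170031) = -150209*(-227059) = 34106305331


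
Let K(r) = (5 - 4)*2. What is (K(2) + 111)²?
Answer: 12769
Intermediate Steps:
K(r) = 2 (K(r) = 1*2 = 2)
(K(2) + 111)² = (2 + 111)² = 113² = 12769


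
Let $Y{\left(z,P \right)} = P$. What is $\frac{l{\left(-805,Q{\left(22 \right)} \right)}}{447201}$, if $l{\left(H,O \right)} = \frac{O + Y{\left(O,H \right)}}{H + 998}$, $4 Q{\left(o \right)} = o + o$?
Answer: $- \frac{794}{86309793} \approx -9.1994 \cdot 10^{-6}$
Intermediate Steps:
$Q{\left(o \right)} = \frac{o}{2}$ ($Q{\left(o \right)} = \frac{o + o}{4} = \frac{2 o}{4} = \frac{o}{2}$)
$l{\left(H,O \right)} = \frac{H + O}{998 + H}$ ($l{\left(H,O \right)} = \frac{O + H}{H + 998} = \frac{H + O}{998 + H}$)
$\frac{l{\left(-805,Q{\left(22 \right)} \right)}}{447201} = \frac{\frac{1}{998 - 805} \left(-805 + \frac{1}{2} \cdot 22\right)}{447201} = \frac{-805 + 11}{193} \cdot \frac{1}{447201} = \frac{1}{193} \left(-794\right) \frac{1}{447201} = \left(- \frac{794}{193}\right) \frac{1}{447201} = - \frac{794}{86309793}$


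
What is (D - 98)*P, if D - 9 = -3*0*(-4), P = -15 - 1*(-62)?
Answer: -4183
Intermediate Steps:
P = 47 (P = -15 + 62 = 47)
D = 9 (D = 9 - 3*0*(-4) = 9 + 0*(-4) = 9 + 0 = 9)
(D - 98)*P = (9 - 98)*47 = -89*47 = -4183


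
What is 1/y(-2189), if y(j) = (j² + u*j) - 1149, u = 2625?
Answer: -1/955553 ≈ -1.0465e-6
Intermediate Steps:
y(j) = -1149 + j² + 2625*j (y(j) = (j² + 2625*j) - 1149 = -1149 + j² + 2625*j)
1/y(-2189) = 1/(-1149 + (-2189)² + 2625*(-2189)) = 1/(-1149 + 4791721 - 5746125) = 1/(-955553) = -1/955553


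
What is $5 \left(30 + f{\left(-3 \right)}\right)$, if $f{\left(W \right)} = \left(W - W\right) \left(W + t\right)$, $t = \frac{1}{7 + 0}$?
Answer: $150$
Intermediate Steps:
$t = \frac{1}{7} \approx 0.14286$
$f{\left(W \right)} = 0$ ($f{\left(W \right)} = \left(W - W\right) \left(W + \frac{1}{7}\right) = 0 \left(\frac{1}{7} + W\right) = 0$)
$5 \left(30 + f{\left(-3 \right)}\right) = 5 \left(30 + 0\right) = 5 \cdot 30 = 150$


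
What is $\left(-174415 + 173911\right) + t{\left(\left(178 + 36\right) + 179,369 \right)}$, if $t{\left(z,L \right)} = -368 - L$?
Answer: $-1241$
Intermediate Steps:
$\left(-174415 + 173911\right) + t{\left(\left(178 + 36\right) + 179,369 \right)} = \left(-174415 + 173911\right) - 737 = -504 - 737 = -1241$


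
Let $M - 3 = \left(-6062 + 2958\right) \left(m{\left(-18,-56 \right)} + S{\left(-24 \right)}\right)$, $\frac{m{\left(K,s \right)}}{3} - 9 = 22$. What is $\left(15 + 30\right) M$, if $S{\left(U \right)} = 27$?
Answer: $-16761465$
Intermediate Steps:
$m{\left(K,s \right)} = 93$ ($m{\left(K,s \right)} = 27 + 3 \cdot 22 = 27 + 66 = 93$)
$M = -372477$ ($M = 3 + \left(-6062 + 2958\right) \left(93 + 27\right) = 3 - 372480 = -372477$)
$\left(15 + 30\right) M = \left(15 + 30\right) \left(-372477\right) = 45 \left(-372477\right) = -16761465$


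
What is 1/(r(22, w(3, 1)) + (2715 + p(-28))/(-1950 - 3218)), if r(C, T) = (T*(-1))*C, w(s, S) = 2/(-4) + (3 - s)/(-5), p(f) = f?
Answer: 5168/54161 ≈ 0.095419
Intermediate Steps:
w(s, S) = -11/10 + s/5 (w(s, S) = 2*(-¼) + (3 - s)*(-⅕) = -½ + (-⅗ + s/5) = -11/10 + s/5)
r(C, T) = -C*T (r(C, T) = (-T)*C = -C*T)
1/(r(22, w(3, 1)) + (2715 + p(-28))/(-1950 - 3218)) = 1/(-1*22*(-11/10 + (⅕)*3) + (2715 - 28)/(-1950 - 3218)) = 1/(-1*22*(-11/10 + ⅗) + 2687/(-5168)) = 1/(-1*22*(-½) + 2687*(-1/5168)) = 1/(11 - 2687/5168) = 1/(54161/5168) = 5168/54161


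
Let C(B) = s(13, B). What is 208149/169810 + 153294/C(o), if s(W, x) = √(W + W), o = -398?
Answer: 208149/169810 + 76647*√26/13 ≈ 30065.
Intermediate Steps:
s(W, x) = √2*√W (s(W, x) = √(2*W) = √2*√W)
C(B) = √26 (C(B) = √2*√13 = √26)
208149/169810 + 153294/C(o) = 208149/169810 + 153294/(√26) = 208149*(1/169810) + 153294*(√26/26) = 208149/169810 + 76647*√26/13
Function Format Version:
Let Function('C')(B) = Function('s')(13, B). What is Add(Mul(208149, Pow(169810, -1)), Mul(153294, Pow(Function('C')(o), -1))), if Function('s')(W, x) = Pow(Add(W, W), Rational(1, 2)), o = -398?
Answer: Add(Rational(208149, 169810), Mul(Rational(76647, 13), Pow(26, Rational(1, 2)))) ≈ 30065.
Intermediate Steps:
Function('s')(W, x) = Mul(Pow(2, Rational(1, 2)), Pow(W, Rational(1, 2))) (Function('s')(W, x) = Pow(Mul(2, W), Rational(1, 2)) = Mul(Pow(2, Rational(1, 2)), Pow(W, Rational(1, 2))))
Function('C')(B) = Pow(26, Rational(1, 2)) (Function('C')(B) = Mul(Pow(2, Rational(1, 2)), Pow(13, Rational(1, 2))) = Pow(26, Rational(1, 2)))
Add(Mul(208149, Pow(169810, -1)), Mul(153294, Pow(Function('C')(o), -1))) = Add(Mul(208149, Pow(169810, -1)), Mul(153294, Pow(Pow(26, Rational(1, 2)), -1))) = Add(Mul(208149, Rational(1, 169810)), Mul(153294, Mul(Rational(1, 26), Pow(26, Rational(1, 2))))) = Add(Rational(208149, 169810), Mul(Rational(76647, 13), Pow(26, Rational(1, 2))))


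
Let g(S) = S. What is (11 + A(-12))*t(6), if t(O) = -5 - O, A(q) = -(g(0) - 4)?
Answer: -165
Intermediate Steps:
A(q) = 4 (A(q) = -(0 - 4) = -1*(-4) = 4)
(11 + A(-12))*t(6) = (11 + 4)*(-5 - 1*6) = 15*(-5 - 6) = 15*(-11) = -165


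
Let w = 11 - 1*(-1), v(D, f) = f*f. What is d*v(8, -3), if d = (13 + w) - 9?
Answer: 144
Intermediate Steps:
v(D, f) = f**2
w = 12 (w = 11 + 1 = 12)
d = 16 (d = (13 + 12) - 9 = 25 - 9 = 16)
d*v(8, -3) = 16*(-3)**2 = 16*9 = 144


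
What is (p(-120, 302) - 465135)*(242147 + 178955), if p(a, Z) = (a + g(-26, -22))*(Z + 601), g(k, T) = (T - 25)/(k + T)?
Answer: -1929020466923/8 ≈ -2.4113e+11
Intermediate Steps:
g(k, T) = (-25 + T)/(T + k)
p(a, Z) = (601 + Z)*(47/48 + a) (p(a, Z) = (a + (-25 - 22)/(-22 - 26))*(Z + 601) = (a - 47/(-48))*(601 + Z) = (a - 1/48*(-47))*(601 + Z) = (a + 47/48)*(601 + Z) = (47/48 + a)*(601 + Z) = (601 + Z)*(47/48 + a))
(p(-120, 302) - 465135)*(242147 + 178955) = ((28247/48 + 601*(-120) + (47/48)*302 + 302*(-120)) - 465135)*(242147 + 178955) = ((28247/48 - 72120 + 7097/24 - 36240) - 465135)*421102 = (-1719613/16 - 465135)*421102 = -9161773/16*421102 = -1929020466923/8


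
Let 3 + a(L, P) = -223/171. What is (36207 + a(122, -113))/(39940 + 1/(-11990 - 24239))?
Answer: 224281457369/247434650289 ≈ 0.90643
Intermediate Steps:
a(L, P) = -736/171 (a(L, P) = -3 - 223/171 = -736/171)
(36207 + a(122, -113))/(39940 + 1/(-11990 - 24239)) = (36207 - 736/171)/(39940 + 1/(-11990 - 24239)) = 6190661/(171*(39940 + 1/(-36229))) = 6190661/(171*(39940 - 1/36229)) = 6190661/(171*(1446986259/36229)) = (6190661/171)*(36229/1446986259) = 224281457369/247434650289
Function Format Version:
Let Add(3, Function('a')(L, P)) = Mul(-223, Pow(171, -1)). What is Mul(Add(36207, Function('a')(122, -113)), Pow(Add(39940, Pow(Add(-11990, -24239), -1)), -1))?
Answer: Rational(224281457369, 247434650289) ≈ 0.90643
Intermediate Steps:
Function('a')(L, P) = Rational(-736, 171) (Function('a')(L, P) = Add(-3, Mul(-223, Pow(171, -1))) = Add(-3, Mul(-223, Rational(1, 171))) = Add(-3, Rational(-223, 171)) = Rational(-736, 171))
Mul(Add(36207, Function('a')(122, -113)), Pow(Add(39940, Pow(Add(-11990, -24239), -1)), -1)) = Mul(Add(36207, Rational(-736, 171)), Pow(Add(39940, Pow(Add(-11990, -24239), -1)), -1)) = Mul(Rational(6190661, 171), Pow(Add(39940, Pow(-36229, -1)), -1)) = Mul(Rational(6190661, 171), Pow(Add(39940, Rational(-1, 36229)), -1)) = Mul(Rational(6190661, 171), Pow(Rational(1446986259, 36229), -1)) = Mul(Rational(6190661, 171), Rational(36229, 1446986259)) = Rational(224281457369, 247434650289)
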